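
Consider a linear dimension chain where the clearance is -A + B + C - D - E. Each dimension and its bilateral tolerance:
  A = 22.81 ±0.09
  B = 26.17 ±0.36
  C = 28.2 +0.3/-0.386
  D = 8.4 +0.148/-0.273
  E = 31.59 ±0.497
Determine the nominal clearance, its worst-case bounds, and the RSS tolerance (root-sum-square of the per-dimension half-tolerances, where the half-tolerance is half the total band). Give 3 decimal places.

nominal=-8.430 wc=[-9.911,-6.910] rss=0.739

Stack each dimension's contribution:
  -A: nom -22.810 → Σnom=-22.810; wc +0.090/-0.090 → slack +0.090/-0.090; half-tol=0.090, Σhalf²=0.008100
  +B: nom +26.170 → Σnom=3.360; wc +0.360/-0.360 → slack +0.450/-0.450; half-tol=0.360, Σhalf²=0.137700
  +C: nom +28.200 → Σnom=31.560; wc +0.300/-0.386 → slack +0.750/-0.836; half-tol=0.343, Σhalf²=0.255349
  -D: nom -8.400 → Σnom=23.160; wc +0.273/-0.148 → slack +1.023/-0.984; half-tol=0.211, Σhalf²=0.299659
  -E: nom -31.590 → Σnom=-8.430; wc +0.497/-0.497 → slack +1.520/-1.481; half-tol=0.497, Σhalf²=0.546668
Nominal = -8.430. Worst-case = [-8.430 - 1.481, -8.430 + 1.520] = [-9.911, -6.910]. RSS = √0.546668 = 0.739.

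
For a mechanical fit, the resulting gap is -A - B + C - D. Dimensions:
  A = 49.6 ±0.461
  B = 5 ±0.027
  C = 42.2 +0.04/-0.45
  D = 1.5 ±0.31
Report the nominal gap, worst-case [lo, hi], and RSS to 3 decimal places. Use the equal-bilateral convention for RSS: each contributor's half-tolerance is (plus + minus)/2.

nominal=-13.900 wc=[-15.148,-13.062] rss=0.608

Stack each dimension's contribution:
  -A: nom -49.600 → Σnom=-49.600; wc +0.461/-0.461 → slack +0.461/-0.461; half-tol=0.461, Σhalf²=0.212521
  -B: nom -5.000 → Σnom=-54.600; wc +0.027/-0.027 → slack +0.488/-0.488; half-tol=0.027, Σhalf²=0.213250
  +C: nom +42.200 → Σnom=-12.400; wc +0.040/-0.450 → slack +0.528/-0.938; half-tol=0.245, Σhalf²=0.273275
  -D: nom -1.500 → Σnom=-13.900; wc +0.310/-0.310 → slack +0.838/-1.248; half-tol=0.310, Σhalf²=0.369375
Nominal = -13.900. Worst-case = [-13.900 - 1.248, -13.900 + 0.838] = [-15.148, -13.062]. RSS = √0.369375 = 0.608.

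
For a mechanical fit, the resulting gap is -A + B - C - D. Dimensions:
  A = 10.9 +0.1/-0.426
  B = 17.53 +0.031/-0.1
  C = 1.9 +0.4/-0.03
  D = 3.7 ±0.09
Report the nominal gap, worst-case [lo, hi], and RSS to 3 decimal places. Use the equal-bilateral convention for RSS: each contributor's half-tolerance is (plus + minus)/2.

nominal=1.030 wc=[0.340,1.607] rss=0.357

Stack each dimension's contribution:
  -A: nom -10.900 → Σnom=-10.900; wc +0.426/-0.100 → slack +0.426/-0.100; half-tol=0.263, Σhalf²=0.069169
  +B: nom +17.530 → Σnom=6.630; wc +0.031/-0.100 → slack +0.457/-0.200; half-tol=0.066, Σhalf²=0.073459
  -C: nom -1.900 → Σnom=4.730; wc +0.030/-0.400 → slack +0.487/-0.600; half-tol=0.215, Σhalf²=0.119684
  -D: nom -3.700 → Σnom=1.030; wc +0.090/-0.090 → slack +0.577/-0.690; half-tol=0.090, Σhalf²=0.127784
Nominal = 1.030. Worst-case = [1.030 - 0.690, 1.030 + 0.577] = [0.340, 1.607]. RSS = √0.127784 = 0.357.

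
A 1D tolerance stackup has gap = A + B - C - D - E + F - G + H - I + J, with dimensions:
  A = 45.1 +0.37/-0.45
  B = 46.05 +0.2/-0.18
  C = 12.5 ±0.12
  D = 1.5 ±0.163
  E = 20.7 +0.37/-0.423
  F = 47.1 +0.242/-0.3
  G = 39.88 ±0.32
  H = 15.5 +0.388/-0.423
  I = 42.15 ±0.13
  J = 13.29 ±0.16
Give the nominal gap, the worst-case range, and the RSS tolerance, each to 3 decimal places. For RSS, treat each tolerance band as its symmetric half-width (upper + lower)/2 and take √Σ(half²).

nominal=50.310 wc=[47.694,52.826] rss=0.886

Stack each dimension's contribution:
  +A: nom +45.100 → Σnom=45.100; wc +0.370/-0.450 → slack +0.370/-0.450; half-tol=0.410, Σhalf²=0.168100
  +B: nom +46.050 → Σnom=91.150; wc +0.200/-0.180 → slack +0.570/-0.630; half-tol=0.190, Σhalf²=0.204200
  -C: nom -12.500 → Σnom=78.650; wc +0.120/-0.120 → slack +0.690/-0.750; half-tol=0.120, Σhalf²=0.218600
  -D: nom -1.500 → Σnom=77.150; wc +0.163/-0.163 → slack +0.853/-0.913; half-tol=0.163, Σhalf²=0.245169
  -E: nom -20.700 → Σnom=56.450; wc +0.423/-0.370 → slack +1.276/-1.283; half-tol=0.396, Σhalf²=0.402381
  +F: nom +47.100 → Σnom=103.550; wc +0.242/-0.300 → slack +1.518/-1.583; half-tol=0.271, Σhalf²=0.475822
  -G: nom -39.880 → Σnom=63.670; wc +0.320/-0.320 → slack +1.838/-1.903; half-tol=0.320, Σhalf²=0.578222
  +H: nom +15.500 → Σnom=79.170; wc +0.388/-0.423 → slack +2.226/-2.326; half-tol=0.405, Σhalf²=0.742653
  -I: nom -42.150 → Σnom=37.020; wc +0.130/-0.130 → slack +2.356/-2.456; half-tol=0.130, Σhalf²=0.759553
  +J: nom +13.290 → Σnom=50.310; wc +0.160/-0.160 → slack +2.516/-2.616; half-tol=0.160, Σhalf²=0.785153
Nominal = 50.310. Worst-case = [50.310 - 2.616, 50.310 + 2.516] = [47.694, 52.826]. RSS = √0.785153 = 0.886.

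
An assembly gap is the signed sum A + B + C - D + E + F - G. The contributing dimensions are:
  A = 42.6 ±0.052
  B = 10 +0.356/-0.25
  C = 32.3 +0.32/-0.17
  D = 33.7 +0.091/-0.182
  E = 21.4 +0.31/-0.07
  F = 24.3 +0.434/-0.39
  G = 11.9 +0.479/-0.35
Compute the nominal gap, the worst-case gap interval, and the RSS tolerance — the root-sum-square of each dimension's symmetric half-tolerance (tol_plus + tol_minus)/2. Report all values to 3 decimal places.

Stack each dimension's contribution:
  +A: nom +42.600 → Σnom=42.600; wc +0.052/-0.052 → slack +0.052/-0.052; half-tol=0.052, Σhalf²=0.002704
  +B: nom +10.000 → Σnom=52.600; wc +0.356/-0.250 → slack +0.408/-0.302; half-tol=0.303, Σhalf²=0.094513
  +C: nom +32.300 → Σnom=84.900; wc +0.320/-0.170 → slack +0.728/-0.472; half-tol=0.245, Σhalf²=0.154538
  -D: nom -33.700 → Σnom=51.200; wc +0.182/-0.091 → slack +0.910/-0.563; half-tol=0.137, Σhalf²=0.173170
  +E: nom +21.400 → Σnom=72.600; wc +0.310/-0.070 → slack +1.220/-0.633; half-tol=0.190, Σhalf²=0.209270
  +F: nom +24.300 → Σnom=96.900; wc +0.434/-0.390 → slack +1.654/-1.023; half-tol=0.412, Σhalf²=0.379014
  -G: nom -11.900 → Σnom=85.000; wc +0.350/-0.479 → slack +2.004/-1.502; half-tol=0.414, Σhalf²=0.550825
Nominal = 85.000. Worst-case = [85.000 - 1.502, 85.000 + 2.004] = [83.498, 87.004]. RSS = √0.550825 = 0.742.

nominal=85.000 wc=[83.498,87.004] rss=0.742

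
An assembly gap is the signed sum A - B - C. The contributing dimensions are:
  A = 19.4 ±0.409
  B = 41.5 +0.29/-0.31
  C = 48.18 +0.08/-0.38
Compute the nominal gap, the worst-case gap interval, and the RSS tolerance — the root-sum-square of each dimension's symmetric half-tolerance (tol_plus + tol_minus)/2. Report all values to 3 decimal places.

nominal=-70.280 wc=[-71.059,-69.181] rss=0.557

Stack each dimension's contribution:
  +A: nom +19.400 → Σnom=19.400; wc +0.409/-0.409 → slack +0.409/-0.409; half-tol=0.409, Σhalf²=0.167281
  -B: nom -41.500 → Σnom=-22.100; wc +0.310/-0.290 → slack +0.719/-0.699; half-tol=0.300, Σhalf²=0.257281
  -C: nom -48.180 → Σnom=-70.280; wc +0.380/-0.080 → slack +1.099/-0.779; half-tol=0.230, Σhalf²=0.310181
Nominal = -70.280. Worst-case = [-70.280 - 0.779, -70.280 + 1.099] = [-71.059, -69.181]. RSS = √0.310181 = 0.557.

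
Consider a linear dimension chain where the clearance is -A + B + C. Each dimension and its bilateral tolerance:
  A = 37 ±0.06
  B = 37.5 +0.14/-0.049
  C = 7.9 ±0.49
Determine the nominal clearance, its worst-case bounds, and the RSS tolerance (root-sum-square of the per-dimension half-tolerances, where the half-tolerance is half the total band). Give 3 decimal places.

nominal=8.400 wc=[7.801,9.090] rss=0.503

Stack each dimension's contribution:
  -A: nom -37.000 → Σnom=-37.000; wc +0.060/-0.060 → slack +0.060/-0.060; half-tol=0.060, Σhalf²=0.003600
  +B: nom +37.500 → Σnom=0.500; wc +0.140/-0.049 → slack +0.200/-0.109; half-tol=0.095, Σhalf²=0.012530
  +C: nom +7.900 → Σnom=8.400; wc +0.490/-0.490 → slack +0.690/-0.599; half-tol=0.490, Σhalf²=0.252630
Nominal = 8.400. Worst-case = [8.400 - 0.599, 8.400 + 0.690] = [7.801, 9.090]. RSS = √0.252630 = 0.503.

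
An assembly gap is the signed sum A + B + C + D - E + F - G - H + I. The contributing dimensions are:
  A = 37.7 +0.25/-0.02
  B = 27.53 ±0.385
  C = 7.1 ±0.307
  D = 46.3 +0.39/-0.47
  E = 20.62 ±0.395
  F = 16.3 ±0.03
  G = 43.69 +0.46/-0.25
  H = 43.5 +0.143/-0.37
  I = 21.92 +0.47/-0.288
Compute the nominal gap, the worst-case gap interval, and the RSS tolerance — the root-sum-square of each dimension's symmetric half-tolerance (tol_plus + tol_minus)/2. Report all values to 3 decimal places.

nominal=49.040 wc=[46.542,51.887] rss=0.968

Stack each dimension's contribution:
  +A: nom +37.700 → Σnom=37.700; wc +0.250/-0.020 → slack +0.250/-0.020; half-tol=0.135, Σhalf²=0.018225
  +B: nom +27.530 → Σnom=65.230; wc +0.385/-0.385 → slack +0.635/-0.405; half-tol=0.385, Σhalf²=0.166450
  +C: nom +7.100 → Σnom=72.330; wc +0.307/-0.307 → slack +0.942/-0.712; half-tol=0.307, Σhalf²=0.260699
  +D: nom +46.300 → Σnom=118.630; wc +0.390/-0.470 → slack +1.332/-1.182; half-tol=0.430, Σhalf²=0.445599
  -E: nom -20.620 → Σnom=98.010; wc +0.395/-0.395 → slack +1.727/-1.577; half-tol=0.395, Σhalf²=0.601624
  +F: nom +16.300 → Σnom=114.310; wc +0.030/-0.030 → slack +1.757/-1.607; half-tol=0.030, Σhalf²=0.602524
  -G: nom -43.690 → Σnom=70.620; wc +0.250/-0.460 → slack +2.007/-2.067; half-tol=0.355, Σhalf²=0.728549
  -H: nom -43.500 → Σnom=27.120; wc +0.370/-0.143 → slack +2.377/-2.210; half-tol=0.257, Σhalf²=0.794341
  +I: nom +21.920 → Σnom=49.040; wc +0.470/-0.288 → slack +2.847/-2.498; half-tol=0.379, Σhalf²=0.937982
Nominal = 49.040. Worst-case = [49.040 - 2.498, 49.040 + 2.847] = [46.542, 51.887]. RSS = √0.937982 = 0.968.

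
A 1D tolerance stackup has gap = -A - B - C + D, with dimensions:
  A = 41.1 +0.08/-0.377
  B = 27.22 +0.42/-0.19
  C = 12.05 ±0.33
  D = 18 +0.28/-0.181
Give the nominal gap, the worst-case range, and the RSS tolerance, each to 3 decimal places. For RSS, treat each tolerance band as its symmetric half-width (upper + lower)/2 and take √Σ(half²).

Stack each dimension's contribution:
  -A: nom -41.100 → Σnom=-41.100; wc +0.377/-0.080 → slack +0.377/-0.080; half-tol=0.229, Σhalf²=0.052212
  -B: nom -27.220 → Σnom=-68.320; wc +0.190/-0.420 → slack +0.567/-0.500; half-tol=0.305, Σhalf²=0.145237
  -C: nom -12.050 → Σnom=-80.370; wc +0.330/-0.330 → slack +0.897/-0.830; half-tol=0.330, Σhalf²=0.254137
  +D: nom +18.000 → Σnom=-62.370; wc +0.280/-0.181 → slack +1.177/-1.011; half-tol=0.231, Σhalf²=0.307267
Nominal = -62.370. Worst-case = [-62.370 - 1.011, -62.370 + 1.177] = [-63.381, -61.193]. RSS = √0.307267 = 0.554.

nominal=-62.370 wc=[-63.381,-61.193] rss=0.554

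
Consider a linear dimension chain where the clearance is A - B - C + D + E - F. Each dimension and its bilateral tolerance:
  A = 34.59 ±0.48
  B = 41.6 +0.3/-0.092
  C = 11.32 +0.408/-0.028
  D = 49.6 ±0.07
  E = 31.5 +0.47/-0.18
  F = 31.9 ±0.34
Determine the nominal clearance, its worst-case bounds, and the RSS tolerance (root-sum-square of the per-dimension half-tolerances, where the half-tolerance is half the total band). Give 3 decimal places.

Stack each dimension's contribution:
  +A: nom +34.590 → Σnom=34.590; wc +0.480/-0.480 → slack +0.480/-0.480; half-tol=0.480, Σhalf²=0.230400
  -B: nom -41.600 → Σnom=-7.010; wc +0.092/-0.300 → slack +0.572/-0.780; half-tol=0.196, Σhalf²=0.268816
  -C: nom -11.320 → Σnom=-18.330; wc +0.028/-0.408 → slack +0.600/-1.188; half-tol=0.218, Σhalf²=0.316340
  +D: nom +49.600 → Σnom=31.270; wc +0.070/-0.070 → slack +0.670/-1.258; half-tol=0.070, Σhalf²=0.321240
  +E: nom +31.500 → Σnom=62.770; wc +0.470/-0.180 → slack +1.140/-1.438; half-tol=0.325, Σhalf²=0.426865
  -F: nom -31.900 → Σnom=30.870; wc +0.340/-0.340 → slack +1.480/-1.778; half-tol=0.340, Σhalf²=0.542465
Nominal = 30.870. Worst-case = [30.870 - 1.778, 30.870 + 1.480] = [29.092, 32.350]. RSS = √0.542465 = 0.737.

nominal=30.870 wc=[29.092,32.350] rss=0.737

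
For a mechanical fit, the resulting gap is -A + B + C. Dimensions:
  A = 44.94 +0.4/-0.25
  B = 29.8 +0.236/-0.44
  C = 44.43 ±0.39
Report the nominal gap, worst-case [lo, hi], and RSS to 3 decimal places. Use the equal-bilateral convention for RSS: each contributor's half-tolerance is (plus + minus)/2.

nominal=29.290 wc=[28.060,30.166] rss=0.610

Stack each dimension's contribution:
  -A: nom -44.940 → Σnom=-44.940; wc +0.250/-0.400 → slack +0.250/-0.400; half-tol=0.325, Σhalf²=0.105625
  +B: nom +29.800 → Σnom=-15.140; wc +0.236/-0.440 → slack +0.486/-0.840; half-tol=0.338, Σhalf²=0.219869
  +C: nom +44.430 → Σnom=29.290; wc +0.390/-0.390 → slack +0.876/-1.230; half-tol=0.390, Σhalf²=0.371969
Nominal = 29.290. Worst-case = [29.290 - 1.230, 29.290 + 0.876] = [28.060, 30.166]. RSS = √0.371969 = 0.610.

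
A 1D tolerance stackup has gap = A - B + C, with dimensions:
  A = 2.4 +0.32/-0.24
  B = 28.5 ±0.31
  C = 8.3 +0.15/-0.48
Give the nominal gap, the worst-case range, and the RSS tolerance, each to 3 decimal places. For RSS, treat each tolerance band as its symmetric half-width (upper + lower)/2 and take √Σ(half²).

nominal=-17.800 wc=[-18.830,-17.020] rss=0.523

Stack each dimension's contribution:
  +A: nom +2.400 → Σnom=2.400; wc +0.320/-0.240 → slack +0.320/-0.240; half-tol=0.280, Σhalf²=0.078400
  -B: nom -28.500 → Σnom=-26.100; wc +0.310/-0.310 → slack +0.630/-0.550; half-tol=0.310, Σhalf²=0.174500
  +C: nom +8.300 → Σnom=-17.800; wc +0.150/-0.480 → slack +0.780/-1.030; half-tol=0.315, Σhalf²=0.273725
Nominal = -17.800. Worst-case = [-17.800 - 1.030, -17.800 + 0.780] = [-18.830, -17.020]. RSS = √0.273725 = 0.523.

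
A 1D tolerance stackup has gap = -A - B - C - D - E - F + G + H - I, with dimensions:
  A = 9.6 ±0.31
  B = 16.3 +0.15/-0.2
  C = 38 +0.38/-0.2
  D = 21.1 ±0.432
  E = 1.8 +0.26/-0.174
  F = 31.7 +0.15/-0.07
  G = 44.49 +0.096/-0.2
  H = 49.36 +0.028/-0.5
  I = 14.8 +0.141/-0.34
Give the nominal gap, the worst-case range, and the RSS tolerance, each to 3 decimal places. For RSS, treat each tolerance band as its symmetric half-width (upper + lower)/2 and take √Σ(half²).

Stack each dimension's contribution:
  -A: nom -9.600 → Σnom=-9.600; wc +0.310/-0.310 → slack +0.310/-0.310; half-tol=0.310, Σhalf²=0.096100
  -B: nom -16.300 → Σnom=-25.900; wc +0.200/-0.150 → slack +0.510/-0.460; half-tol=0.175, Σhalf²=0.126725
  -C: nom -38.000 → Σnom=-63.900; wc +0.200/-0.380 → slack +0.710/-0.840; half-tol=0.290, Σhalf²=0.210825
  -D: nom -21.100 → Σnom=-85.000; wc +0.432/-0.432 → slack +1.142/-1.272; half-tol=0.432, Σhalf²=0.397449
  -E: nom -1.800 → Σnom=-86.800; wc +0.174/-0.260 → slack +1.316/-1.532; half-tol=0.217, Σhalf²=0.444538
  -F: nom -31.700 → Σnom=-118.500; wc +0.070/-0.150 → slack +1.386/-1.682; half-tol=0.110, Σhalf²=0.456638
  +G: nom +44.490 → Σnom=-74.010; wc +0.096/-0.200 → slack +1.482/-1.882; half-tol=0.148, Σhalf²=0.478542
  +H: nom +49.360 → Σnom=-24.650; wc +0.028/-0.500 → slack +1.510/-2.382; half-tol=0.264, Σhalf²=0.548238
  -I: nom -14.800 → Σnom=-39.450; wc +0.340/-0.141 → slack +1.850/-2.523; half-tol=0.240, Σhalf²=0.606078
Nominal = -39.450. Worst-case = [-39.450 - 2.523, -39.450 + 1.850] = [-41.973, -37.600]. RSS = √0.606078 = 0.779.

nominal=-39.450 wc=[-41.973,-37.600] rss=0.779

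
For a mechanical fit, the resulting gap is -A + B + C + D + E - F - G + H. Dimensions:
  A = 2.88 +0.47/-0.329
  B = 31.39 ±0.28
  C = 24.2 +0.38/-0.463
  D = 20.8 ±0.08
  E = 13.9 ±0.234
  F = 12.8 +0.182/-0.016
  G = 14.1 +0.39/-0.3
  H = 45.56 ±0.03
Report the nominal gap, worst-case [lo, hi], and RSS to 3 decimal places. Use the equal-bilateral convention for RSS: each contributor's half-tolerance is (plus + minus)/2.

Stack each dimension's contribution:
  -A: nom -2.880 → Σnom=-2.880; wc +0.329/-0.470 → slack +0.329/-0.470; half-tol=0.399, Σhalf²=0.159600
  +B: nom +31.390 → Σnom=28.510; wc +0.280/-0.280 → slack +0.609/-0.750; half-tol=0.280, Σhalf²=0.238000
  +C: nom +24.200 → Σnom=52.710; wc +0.380/-0.463 → slack +0.989/-1.213; half-tol=0.421, Σhalf²=0.415662
  +D: nom +20.800 → Σnom=73.510; wc +0.080/-0.080 → slack +1.069/-1.293; half-tol=0.080, Σhalf²=0.422062
  +E: nom +13.900 → Σnom=87.410; wc +0.234/-0.234 → slack +1.303/-1.527; half-tol=0.234, Σhalf²=0.476818
  -F: nom -12.800 → Σnom=74.610; wc +0.016/-0.182 → slack +1.319/-1.709; half-tol=0.099, Σhalf²=0.486619
  -G: nom -14.100 → Σnom=60.510; wc +0.300/-0.390 → slack +1.619/-2.099; half-tol=0.345, Σhalf²=0.605644
  +H: nom +45.560 → Σnom=106.070; wc +0.030/-0.030 → slack +1.649/-2.129; half-tol=0.030, Σhalf²=0.606544
Nominal = 106.070. Worst-case = [106.070 - 2.129, 106.070 + 1.649] = [103.941, 107.719]. RSS = √0.606544 = 0.779.

nominal=106.070 wc=[103.941,107.719] rss=0.779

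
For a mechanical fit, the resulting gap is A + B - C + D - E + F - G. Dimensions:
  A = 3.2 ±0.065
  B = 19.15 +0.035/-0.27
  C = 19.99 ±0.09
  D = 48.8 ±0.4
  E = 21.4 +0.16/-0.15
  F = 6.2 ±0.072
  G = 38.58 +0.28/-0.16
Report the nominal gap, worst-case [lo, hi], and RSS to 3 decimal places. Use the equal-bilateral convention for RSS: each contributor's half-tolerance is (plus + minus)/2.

Stack each dimension's contribution:
  +A: nom +3.200 → Σnom=3.200; wc +0.065/-0.065 → slack +0.065/-0.065; half-tol=0.065, Σhalf²=0.004225
  +B: nom +19.150 → Σnom=22.350; wc +0.035/-0.270 → slack +0.100/-0.335; half-tol=0.153, Σhalf²=0.027481
  -C: nom -19.990 → Σnom=2.360; wc +0.090/-0.090 → slack +0.190/-0.425; half-tol=0.090, Σhalf²=0.035581
  +D: nom +48.800 → Σnom=51.160; wc +0.400/-0.400 → slack +0.590/-0.825; half-tol=0.400, Σhalf²=0.195581
  -E: nom -21.400 → Σnom=29.760; wc +0.150/-0.160 → slack +0.740/-0.985; half-tol=0.155, Σhalf²=0.219606
  +F: nom +6.200 → Σnom=35.960; wc +0.072/-0.072 → slack +0.812/-1.057; half-tol=0.072, Σhalf²=0.224790
  -G: nom -38.580 → Σnom=-2.620; wc +0.160/-0.280 → slack +0.972/-1.337; half-tol=0.220, Σhalf²=0.273190
Nominal = -2.620. Worst-case = [-2.620 - 1.337, -2.620 + 0.972] = [-3.957, -1.648]. RSS = √0.273190 = 0.523.

nominal=-2.620 wc=[-3.957,-1.648] rss=0.523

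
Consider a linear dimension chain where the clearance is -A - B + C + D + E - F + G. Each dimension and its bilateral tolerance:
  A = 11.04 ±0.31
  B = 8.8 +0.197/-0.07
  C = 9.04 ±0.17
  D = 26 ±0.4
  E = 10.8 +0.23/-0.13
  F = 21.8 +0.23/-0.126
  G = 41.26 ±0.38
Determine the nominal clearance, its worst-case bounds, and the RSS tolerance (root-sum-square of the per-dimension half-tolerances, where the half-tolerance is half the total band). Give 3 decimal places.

Stack each dimension's contribution:
  -A: nom -11.040 → Σnom=-11.040; wc +0.310/-0.310 → slack +0.310/-0.310; half-tol=0.310, Σhalf²=0.096100
  -B: nom -8.800 → Σnom=-19.840; wc +0.070/-0.197 → slack +0.380/-0.507; half-tol=0.134, Σhalf²=0.113922
  +C: nom +9.040 → Σnom=-10.800; wc +0.170/-0.170 → slack +0.550/-0.677; half-tol=0.170, Σhalf²=0.142822
  +D: nom +26.000 → Σnom=15.200; wc +0.400/-0.400 → slack +0.950/-1.077; half-tol=0.400, Σhalf²=0.302822
  +E: nom +10.800 → Σnom=26.000; wc +0.230/-0.130 → slack +1.180/-1.207; half-tol=0.180, Σhalf²=0.335222
  -F: nom -21.800 → Σnom=4.200; wc +0.126/-0.230 → slack +1.306/-1.437; half-tol=0.178, Σhalf²=0.366906
  +G: nom +41.260 → Σnom=45.460; wc +0.380/-0.380 → slack +1.686/-1.817; half-tol=0.380, Σhalf²=0.511306
Nominal = 45.460. Worst-case = [45.460 - 1.817, 45.460 + 1.686] = [43.643, 47.146]. RSS = √0.511306 = 0.715.

nominal=45.460 wc=[43.643,47.146] rss=0.715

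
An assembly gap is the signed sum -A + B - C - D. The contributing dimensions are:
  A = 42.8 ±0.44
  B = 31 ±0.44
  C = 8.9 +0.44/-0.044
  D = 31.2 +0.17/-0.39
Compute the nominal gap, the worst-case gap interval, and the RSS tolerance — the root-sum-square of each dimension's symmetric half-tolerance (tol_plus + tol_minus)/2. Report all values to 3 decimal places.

nominal=-51.900 wc=[-53.390,-50.586] rss=0.724

Stack each dimension's contribution:
  -A: nom -42.800 → Σnom=-42.800; wc +0.440/-0.440 → slack +0.440/-0.440; half-tol=0.440, Σhalf²=0.193600
  +B: nom +31.000 → Σnom=-11.800; wc +0.440/-0.440 → slack +0.880/-0.880; half-tol=0.440, Σhalf²=0.387200
  -C: nom -8.900 → Σnom=-20.700; wc +0.044/-0.440 → slack +0.924/-1.320; half-tol=0.242, Σhalf²=0.445764
  -D: nom -31.200 → Σnom=-51.900; wc +0.390/-0.170 → slack +1.314/-1.490; half-tol=0.280, Σhalf²=0.524164
Nominal = -51.900. Worst-case = [-51.900 - 1.490, -51.900 + 1.314] = [-53.390, -50.586]. RSS = √0.524164 = 0.724.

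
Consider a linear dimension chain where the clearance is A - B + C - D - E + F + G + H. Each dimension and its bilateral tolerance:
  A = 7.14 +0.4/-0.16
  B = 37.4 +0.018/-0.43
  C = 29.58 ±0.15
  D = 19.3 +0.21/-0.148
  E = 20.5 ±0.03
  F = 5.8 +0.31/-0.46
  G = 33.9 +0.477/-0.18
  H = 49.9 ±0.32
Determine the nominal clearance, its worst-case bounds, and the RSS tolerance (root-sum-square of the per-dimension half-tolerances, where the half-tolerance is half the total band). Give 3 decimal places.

nominal=49.120 wc=[47.592,51.385] rss=0.737

Stack each dimension's contribution:
  +A: nom +7.140 → Σnom=7.140; wc +0.400/-0.160 → slack +0.400/-0.160; half-tol=0.280, Σhalf²=0.078400
  -B: nom -37.400 → Σnom=-30.260; wc +0.430/-0.018 → slack +0.830/-0.178; half-tol=0.224, Σhalf²=0.128576
  +C: nom +29.580 → Σnom=-0.680; wc +0.150/-0.150 → slack +0.980/-0.328; half-tol=0.150, Σhalf²=0.151076
  -D: nom -19.300 → Σnom=-19.980; wc +0.148/-0.210 → slack +1.128/-0.538; half-tol=0.179, Σhalf²=0.183117
  -E: nom -20.500 → Σnom=-40.480; wc +0.030/-0.030 → slack +1.158/-0.568; half-tol=0.030, Σhalf²=0.184017
  +F: nom +5.800 → Σnom=-34.680; wc +0.310/-0.460 → slack +1.468/-1.028; half-tol=0.385, Σhalf²=0.332242
  +G: nom +33.900 → Σnom=-0.780; wc +0.477/-0.180 → slack +1.945/-1.208; half-tol=0.329, Σhalf²=0.440154
  +H: nom +49.900 → Σnom=49.120; wc +0.320/-0.320 → slack +2.265/-1.528; half-tol=0.320, Σhalf²=0.542554
Nominal = 49.120. Worst-case = [49.120 - 1.528, 49.120 + 2.265] = [47.592, 51.385]. RSS = √0.542554 = 0.737.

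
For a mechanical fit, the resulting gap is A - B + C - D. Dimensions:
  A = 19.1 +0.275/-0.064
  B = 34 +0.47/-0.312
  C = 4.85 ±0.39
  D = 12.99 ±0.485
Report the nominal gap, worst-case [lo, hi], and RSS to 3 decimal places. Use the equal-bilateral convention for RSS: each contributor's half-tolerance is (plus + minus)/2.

nominal=-23.040 wc=[-24.449,-21.578] rss=0.754

Stack each dimension's contribution:
  +A: nom +19.100 → Σnom=19.100; wc +0.275/-0.064 → slack +0.275/-0.064; half-tol=0.170, Σhalf²=0.028730
  -B: nom -34.000 → Σnom=-14.900; wc +0.312/-0.470 → slack +0.587/-0.534; half-tol=0.391, Σhalf²=0.181611
  +C: nom +4.850 → Σnom=-10.050; wc +0.390/-0.390 → slack +0.977/-0.924; half-tol=0.390, Σhalf²=0.333711
  -D: nom -12.990 → Σnom=-23.040; wc +0.485/-0.485 → slack +1.462/-1.409; half-tol=0.485, Σhalf²=0.568936
Nominal = -23.040. Worst-case = [-23.040 - 1.409, -23.040 + 1.462] = [-24.449, -21.578]. RSS = √0.568936 = 0.754.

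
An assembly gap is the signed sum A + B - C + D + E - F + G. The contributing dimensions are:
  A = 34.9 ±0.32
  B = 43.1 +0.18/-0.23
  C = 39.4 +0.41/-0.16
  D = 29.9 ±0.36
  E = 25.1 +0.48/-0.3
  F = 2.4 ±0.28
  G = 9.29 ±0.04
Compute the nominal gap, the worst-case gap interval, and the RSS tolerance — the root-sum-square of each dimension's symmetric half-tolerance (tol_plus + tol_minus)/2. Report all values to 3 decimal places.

Stack each dimension's contribution:
  +A: nom +34.900 → Σnom=34.900; wc +0.320/-0.320 → slack +0.320/-0.320; half-tol=0.320, Σhalf²=0.102400
  +B: nom +43.100 → Σnom=78.000; wc +0.180/-0.230 → slack +0.500/-0.550; half-tol=0.205, Σhalf²=0.144425
  -C: nom -39.400 → Σnom=38.600; wc +0.160/-0.410 → slack +0.660/-0.960; half-tol=0.285, Σhalf²=0.225650
  +D: nom +29.900 → Σnom=68.500; wc +0.360/-0.360 → slack +1.020/-1.320; half-tol=0.360, Σhalf²=0.355250
  +E: nom +25.100 → Σnom=93.600; wc +0.480/-0.300 → slack +1.500/-1.620; half-tol=0.390, Σhalf²=0.507350
  -F: nom -2.400 → Σnom=91.200; wc +0.280/-0.280 → slack +1.780/-1.900; half-tol=0.280, Σhalf²=0.585750
  +G: nom +9.290 → Σnom=100.490; wc +0.040/-0.040 → slack +1.820/-1.940; half-tol=0.040, Σhalf²=0.587350
Nominal = 100.490. Worst-case = [100.490 - 1.940, 100.490 + 1.820] = [98.550, 102.310]. RSS = √0.587350 = 0.766.

nominal=100.490 wc=[98.550,102.310] rss=0.766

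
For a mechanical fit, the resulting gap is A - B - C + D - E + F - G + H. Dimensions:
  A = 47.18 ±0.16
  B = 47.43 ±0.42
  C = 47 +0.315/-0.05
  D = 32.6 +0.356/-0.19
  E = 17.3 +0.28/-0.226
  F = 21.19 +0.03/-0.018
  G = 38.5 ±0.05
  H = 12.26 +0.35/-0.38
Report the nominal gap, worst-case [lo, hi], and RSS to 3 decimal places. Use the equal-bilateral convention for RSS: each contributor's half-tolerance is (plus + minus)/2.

Stack each dimension's contribution:
  +A: nom +47.180 → Σnom=47.180; wc +0.160/-0.160 → slack +0.160/-0.160; half-tol=0.160, Σhalf²=0.025600
  -B: nom -47.430 → Σnom=-0.250; wc +0.420/-0.420 → slack +0.580/-0.580; half-tol=0.420, Σhalf²=0.202000
  -C: nom -47.000 → Σnom=-47.250; wc +0.050/-0.315 → slack +0.630/-0.895; half-tol=0.182, Σhalf²=0.235306
  +D: nom +32.600 → Σnom=-14.650; wc +0.356/-0.190 → slack +0.986/-1.085; half-tol=0.273, Σhalf²=0.309835
  -E: nom -17.300 → Σnom=-31.950; wc +0.226/-0.280 → slack +1.212/-1.365; half-tol=0.253, Σhalf²=0.373844
  +F: nom +21.190 → Σnom=-10.760; wc +0.030/-0.018 → slack +1.242/-1.383; half-tol=0.024, Σhalf²=0.374420
  -G: nom -38.500 → Σnom=-49.260; wc +0.050/-0.050 → slack +1.292/-1.433; half-tol=0.050, Σhalf²=0.376920
  +H: nom +12.260 → Σnom=-37.000; wc +0.350/-0.380 → slack +1.642/-1.813; half-tol=0.365, Σhalf²=0.510145
Nominal = -37.000. Worst-case = [-37.000 - 1.813, -37.000 + 1.642] = [-38.813, -35.358]. RSS = √0.510145 = 0.714.

nominal=-37.000 wc=[-38.813,-35.358] rss=0.714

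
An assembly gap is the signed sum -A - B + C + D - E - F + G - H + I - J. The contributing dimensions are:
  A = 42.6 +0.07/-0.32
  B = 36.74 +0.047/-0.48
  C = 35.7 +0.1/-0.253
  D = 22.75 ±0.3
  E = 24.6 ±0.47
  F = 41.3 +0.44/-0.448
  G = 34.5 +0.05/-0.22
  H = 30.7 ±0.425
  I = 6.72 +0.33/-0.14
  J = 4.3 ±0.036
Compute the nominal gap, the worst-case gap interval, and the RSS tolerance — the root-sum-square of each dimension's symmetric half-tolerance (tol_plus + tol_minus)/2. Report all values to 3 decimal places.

nominal=-80.570 wc=[-82.971,-77.611] rss=0.950

Stack each dimension's contribution:
  -A: nom -42.600 → Σnom=-42.600; wc +0.320/-0.070 → slack +0.320/-0.070; half-tol=0.195, Σhalf²=0.038025
  -B: nom -36.740 → Σnom=-79.340; wc +0.480/-0.047 → slack +0.800/-0.117; half-tol=0.264, Σhalf²=0.107457
  +C: nom +35.700 → Σnom=-43.640; wc +0.100/-0.253 → slack +0.900/-0.370; half-tol=0.176, Σhalf²=0.138609
  +D: nom +22.750 → Σnom=-20.890; wc +0.300/-0.300 → slack +1.200/-0.670; half-tol=0.300, Σhalf²=0.228609
  -E: nom -24.600 → Σnom=-45.490; wc +0.470/-0.470 → slack +1.670/-1.140; half-tol=0.470, Σhalf²=0.449510
  -F: nom -41.300 → Σnom=-86.790; wc +0.448/-0.440 → slack +2.118/-1.580; half-tol=0.444, Σhalf²=0.646645
  +G: nom +34.500 → Σnom=-52.290; wc +0.050/-0.220 → slack +2.168/-1.800; half-tol=0.135, Σhalf²=0.664871
  -H: nom -30.700 → Σnom=-82.990; wc +0.425/-0.425 → slack +2.593/-2.225; half-tol=0.425, Σhalf²=0.845495
  +I: nom +6.720 → Σnom=-76.270; wc +0.330/-0.140 → slack +2.923/-2.365; half-tol=0.235, Σhalf²=0.900720
  -J: nom -4.300 → Σnom=-80.570; wc +0.036/-0.036 → slack +2.959/-2.401; half-tol=0.036, Σhalf²=0.902016
Nominal = -80.570. Worst-case = [-80.570 - 2.401, -80.570 + 2.959] = [-82.971, -77.611]. RSS = √0.902016 = 0.950.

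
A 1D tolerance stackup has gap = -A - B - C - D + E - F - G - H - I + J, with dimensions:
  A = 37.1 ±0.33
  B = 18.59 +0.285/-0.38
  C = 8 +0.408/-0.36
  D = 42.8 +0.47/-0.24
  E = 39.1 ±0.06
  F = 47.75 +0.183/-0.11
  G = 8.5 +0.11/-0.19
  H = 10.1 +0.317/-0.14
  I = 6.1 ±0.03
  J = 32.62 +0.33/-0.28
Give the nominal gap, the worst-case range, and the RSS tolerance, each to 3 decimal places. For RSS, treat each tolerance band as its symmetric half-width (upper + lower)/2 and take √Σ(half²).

nominal=-107.220 wc=[-109.693,-105.050] rss=0.829

Stack each dimension's contribution:
  -A: nom -37.100 → Σnom=-37.100; wc +0.330/-0.330 → slack +0.330/-0.330; half-tol=0.330, Σhalf²=0.108900
  -B: nom -18.590 → Σnom=-55.690; wc +0.380/-0.285 → slack +0.710/-0.615; half-tol=0.333, Σhalf²=0.219456
  -C: nom -8.000 → Σnom=-63.690; wc +0.360/-0.408 → slack +1.070/-1.023; half-tol=0.384, Σhalf²=0.366912
  -D: nom -42.800 → Σnom=-106.490; wc +0.240/-0.470 → slack +1.310/-1.493; half-tol=0.355, Σhalf²=0.492937
  +E: nom +39.100 → Σnom=-67.390; wc +0.060/-0.060 → slack +1.370/-1.553; half-tol=0.060, Σhalf²=0.496537
  -F: nom -47.750 → Σnom=-115.140; wc +0.110/-0.183 → slack +1.480/-1.736; half-tol=0.146, Σhalf²=0.518000
  -G: nom -8.500 → Σnom=-123.640; wc +0.190/-0.110 → slack +1.670/-1.846; half-tol=0.150, Σhalf²=0.540500
  -H: nom -10.100 → Σnom=-133.740; wc +0.140/-0.317 → slack +1.810/-2.163; half-tol=0.229, Σhalf²=0.592712
  -I: nom -6.100 → Σnom=-139.840; wc +0.030/-0.030 → slack +1.840/-2.193; half-tol=0.030, Σhalf²=0.593612
  +J: nom +32.620 → Σnom=-107.220; wc +0.330/-0.280 → slack +2.170/-2.473; half-tol=0.305, Σhalf²=0.686637
Nominal = -107.220. Worst-case = [-107.220 - 2.473, -107.220 + 2.170] = [-109.693, -105.050]. RSS = √0.686637 = 0.829.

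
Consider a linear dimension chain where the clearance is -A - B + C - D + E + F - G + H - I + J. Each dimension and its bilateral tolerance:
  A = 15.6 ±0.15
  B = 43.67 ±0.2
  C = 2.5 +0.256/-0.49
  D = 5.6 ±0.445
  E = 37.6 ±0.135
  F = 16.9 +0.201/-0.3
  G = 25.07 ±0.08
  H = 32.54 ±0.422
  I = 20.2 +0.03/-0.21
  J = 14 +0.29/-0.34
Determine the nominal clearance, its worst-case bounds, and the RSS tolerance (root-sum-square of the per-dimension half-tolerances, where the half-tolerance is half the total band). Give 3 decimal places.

nominal=-6.600 wc=[-9.192,-4.211] rss=0.882

Stack each dimension's contribution:
  -A: nom -15.600 → Σnom=-15.600; wc +0.150/-0.150 → slack +0.150/-0.150; half-tol=0.150, Σhalf²=0.022500
  -B: nom -43.670 → Σnom=-59.270; wc +0.200/-0.200 → slack +0.350/-0.350; half-tol=0.200, Σhalf²=0.062500
  +C: nom +2.500 → Σnom=-56.770; wc +0.256/-0.490 → slack +0.606/-0.840; half-tol=0.373, Σhalf²=0.201629
  -D: nom -5.600 → Σnom=-62.370; wc +0.445/-0.445 → slack +1.051/-1.285; half-tol=0.445, Σhalf²=0.399654
  +E: nom +37.600 → Σnom=-24.770; wc +0.135/-0.135 → slack +1.186/-1.420; half-tol=0.135, Σhalf²=0.417879
  +F: nom +16.900 → Σnom=-7.870; wc +0.201/-0.300 → slack +1.387/-1.720; half-tol=0.251, Σhalf²=0.480629
  -G: nom -25.070 → Σnom=-32.940; wc +0.080/-0.080 → slack +1.467/-1.800; half-tol=0.080, Σhalf²=0.487029
  +H: nom +32.540 → Σnom=-0.400; wc +0.422/-0.422 → slack +1.889/-2.222; half-tol=0.422, Σhalf²=0.665113
  -I: nom -20.200 → Σnom=-20.600; wc +0.210/-0.030 → slack +2.099/-2.252; half-tol=0.120, Σhalf²=0.679513
  +J: nom +14.000 → Σnom=-6.600; wc +0.290/-0.340 → slack +2.389/-2.592; half-tol=0.315, Σhalf²=0.778738
Nominal = -6.600. Worst-case = [-6.600 - 2.592, -6.600 + 2.389] = [-9.192, -4.211]. RSS = √0.778738 = 0.882.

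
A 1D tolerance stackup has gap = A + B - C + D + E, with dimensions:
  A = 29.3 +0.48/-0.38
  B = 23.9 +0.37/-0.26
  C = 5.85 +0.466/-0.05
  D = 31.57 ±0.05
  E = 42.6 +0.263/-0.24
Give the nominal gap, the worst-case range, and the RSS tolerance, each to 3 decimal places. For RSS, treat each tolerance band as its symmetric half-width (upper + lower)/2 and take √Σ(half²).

Stack each dimension's contribution:
  +A: nom +29.300 → Σnom=29.300; wc +0.480/-0.380 → slack +0.480/-0.380; half-tol=0.430, Σhalf²=0.184900
  +B: nom +23.900 → Σnom=53.200; wc +0.370/-0.260 → slack +0.850/-0.640; half-tol=0.315, Σhalf²=0.284125
  -C: nom -5.850 → Σnom=47.350; wc +0.050/-0.466 → slack +0.900/-1.106; half-tol=0.258, Σhalf²=0.350689
  +D: nom +31.570 → Σnom=78.920; wc +0.050/-0.050 → slack +0.950/-1.156; half-tol=0.050, Σhalf²=0.353189
  +E: nom +42.600 → Σnom=121.520; wc +0.263/-0.240 → slack +1.213/-1.396; half-tol=0.252, Σhalf²=0.416441
Nominal = 121.520. Worst-case = [121.520 - 1.396, 121.520 + 1.213] = [120.124, 122.733]. RSS = √0.416441 = 0.645.

nominal=121.520 wc=[120.124,122.733] rss=0.645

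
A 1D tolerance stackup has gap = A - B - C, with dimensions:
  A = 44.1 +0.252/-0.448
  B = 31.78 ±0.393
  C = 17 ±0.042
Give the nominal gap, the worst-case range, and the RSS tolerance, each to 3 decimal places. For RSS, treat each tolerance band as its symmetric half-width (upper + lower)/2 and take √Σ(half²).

Stack each dimension's contribution:
  +A: nom +44.100 → Σnom=44.100; wc +0.252/-0.448 → slack +0.252/-0.448; half-tol=0.350, Σhalf²=0.122500
  -B: nom -31.780 → Σnom=12.320; wc +0.393/-0.393 → slack +0.645/-0.841; half-tol=0.393, Σhalf²=0.276949
  -C: nom -17.000 → Σnom=-4.680; wc +0.042/-0.042 → slack +0.687/-0.883; half-tol=0.042, Σhalf²=0.278713
Nominal = -4.680. Worst-case = [-4.680 - 0.883, -4.680 + 0.687] = [-5.563, -3.993]. RSS = √0.278713 = 0.528.

nominal=-4.680 wc=[-5.563,-3.993] rss=0.528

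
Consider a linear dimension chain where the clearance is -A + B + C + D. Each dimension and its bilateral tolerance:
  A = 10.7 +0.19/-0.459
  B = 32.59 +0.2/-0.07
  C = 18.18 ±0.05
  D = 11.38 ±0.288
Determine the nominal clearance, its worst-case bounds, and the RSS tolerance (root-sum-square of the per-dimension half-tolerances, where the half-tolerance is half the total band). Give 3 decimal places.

Stack each dimension's contribution:
  -A: nom -10.700 → Σnom=-10.700; wc +0.459/-0.190 → slack +0.459/-0.190; half-tol=0.325, Σhalf²=0.105300
  +B: nom +32.590 → Σnom=21.890; wc +0.200/-0.070 → slack +0.659/-0.260; half-tol=0.135, Σhalf²=0.123525
  +C: nom +18.180 → Σnom=40.070; wc +0.050/-0.050 → slack +0.709/-0.310; half-tol=0.050, Σhalf²=0.126025
  +D: nom +11.380 → Σnom=51.450; wc +0.288/-0.288 → slack +0.997/-0.598; half-tol=0.288, Σhalf²=0.208969
Nominal = 51.450. Worst-case = [51.450 - 0.598, 51.450 + 0.997] = [50.852, 52.447]. RSS = √0.208969 = 0.457.

nominal=51.450 wc=[50.852,52.447] rss=0.457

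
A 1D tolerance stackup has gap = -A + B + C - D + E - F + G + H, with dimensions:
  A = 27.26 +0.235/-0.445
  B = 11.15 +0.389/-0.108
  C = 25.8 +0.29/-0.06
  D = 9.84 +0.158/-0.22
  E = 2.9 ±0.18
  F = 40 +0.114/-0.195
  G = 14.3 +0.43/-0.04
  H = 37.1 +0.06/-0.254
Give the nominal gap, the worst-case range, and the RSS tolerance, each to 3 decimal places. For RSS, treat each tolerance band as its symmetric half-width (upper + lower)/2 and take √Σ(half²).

nominal=14.150 wc=[13.001,16.359] rss=0.616

Stack each dimension's contribution:
  -A: nom -27.260 → Σnom=-27.260; wc +0.445/-0.235 → slack +0.445/-0.235; half-tol=0.340, Σhalf²=0.115600
  +B: nom +11.150 → Σnom=-16.110; wc +0.389/-0.108 → slack +0.834/-0.343; half-tol=0.248, Σhalf²=0.177352
  +C: nom +25.800 → Σnom=9.690; wc +0.290/-0.060 → slack +1.124/-0.403; half-tol=0.175, Σhalf²=0.207977
  -D: nom -9.840 → Σnom=-0.150; wc +0.220/-0.158 → slack +1.344/-0.561; half-tol=0.189, Σhalf²=0.243698
  +E: nom +2.900 → Σnom=2.750; wc +0.180/-0.180 → slack +1.524/-0.741; half-tol=0.180, Σhalf²=0.276098
  -F: nom -40.000 → Σnom=-37.250; wc +0.195/-0.114 → slack +1.719/-0.855; half-tol=0.154, Σhalf²=0.299968
  +G: nom +14.300 → Σnom=-22.950; wc +0.430/-0.040 → slack +2.149/-0.895; half-tol=0.235, Σhalf²=0.355193
  +H: nom +37.100 → Σnom=14.150; wc +0.060/-0.254 → slack +2.209/-1.149; half-tol=0.157, Σhalf²=0.379842
Nominal = 14.150. Worst-case = [14.150 - 1.149, 14.150 + 2.209] = [13.001, 16.359]. RSS = √0.379842 = 0.616.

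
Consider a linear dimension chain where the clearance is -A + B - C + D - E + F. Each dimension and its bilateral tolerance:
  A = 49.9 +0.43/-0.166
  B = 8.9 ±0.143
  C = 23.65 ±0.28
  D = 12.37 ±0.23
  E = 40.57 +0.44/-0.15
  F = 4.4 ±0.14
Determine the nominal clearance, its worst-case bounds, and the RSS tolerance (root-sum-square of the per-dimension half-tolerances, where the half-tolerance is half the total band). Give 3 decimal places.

Stack each dimension's contribution:
  -A: nom -49.900 → Σnom=-49.900; wc +0.166/-0.430 → slack +0.166/-0.430; half-tol=0.298, Σhalf²=0.088804
  +B: nom +8.900 → Σnom=-41.000; wc +0.143/-0.143 → slack +0.309/-0.573; half-tol=0.143, Σhalf²=0.109253
  -C: nom -23.650 → Σnom=-64.650; wc +0.280/-0.280 → slack +0.589/-0.853; half-tol=0.280, Σhalf²=0.187653
  +D: nom +12.370 → Σnom=-52.280; wc +0.230/-0.230 → slack +0.819/-1.083; half-tol=0.230, Σhalf²=0.240553
  -E: nom -40.570 → Σnom=-92.850; wc +0.150/-0.440 → slack +0.969/-1.523; half-tol=0.295, Σhalf²=0.327578
  +F: nom +4.400 → Σnom=-88.450; wc +0.140/-0.140 → slack +1.109/-1.663; half-tol=0.140, Σhalf²=0.347178
Nominal = -88.450. Worst-case = [-88.450 - 1.663, -88.450 + 1.109] = [-90.113, -87.341]. RSS = √0.347178 = 0.589.

nominal=-88.450 wc=[-90.113,-87.341] rss=0.589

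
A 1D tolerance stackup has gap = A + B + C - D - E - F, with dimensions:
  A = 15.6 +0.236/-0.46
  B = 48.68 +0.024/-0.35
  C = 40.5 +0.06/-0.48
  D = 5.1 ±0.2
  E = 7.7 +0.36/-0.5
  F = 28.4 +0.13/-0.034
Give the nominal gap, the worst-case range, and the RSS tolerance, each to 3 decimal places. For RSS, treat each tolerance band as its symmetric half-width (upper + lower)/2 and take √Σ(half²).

nominal=63.580 wc=[61.600,64.634] rss=0.679

Stack each dimension's contribution:
  +A: nom +15.600 → Σnom=15.600; wc +0.236/-0.460 → slack +0.236/-0.460; half-tol=0.348, Σhalf²=0.121104
  +B: nom +48.680 → Σnom=64.280; wc +0.024/-0.350 → slack +0.260/-0.810; half-tol=0.187, Σhalf²=0.156073
  +C: nom +40.500 → Σnom=104.780; wc +0.060/-0.480 → slack +0.320/-1.290; half-tol=0.270, Σhalf²=0.228973
  -D: nom -5.100 → Σnom=99.680; wc +0.200/-0.200 → slack +0.520/-1.490; half-tol=0.200, Σhalf²=0.268973
  -E: nom -7.700 → Σnom=91.980; wc +0.500/-0.360 → slack +1.020/-1.850; half-tol=0.430, Σhalf²=0.453873
  -F: nom -28.400 → Σnom=63.580; wc +0.034/-0.130 → slack +1.054/-1.980; half-tol=0.082, Σhalf²=0.460597
Nominal = 63.580. Worst-case = [63.580 - 1.980, 63.580 + 1.054] = [61.600, 64.634]. RSS = √0.460597 = 0.679.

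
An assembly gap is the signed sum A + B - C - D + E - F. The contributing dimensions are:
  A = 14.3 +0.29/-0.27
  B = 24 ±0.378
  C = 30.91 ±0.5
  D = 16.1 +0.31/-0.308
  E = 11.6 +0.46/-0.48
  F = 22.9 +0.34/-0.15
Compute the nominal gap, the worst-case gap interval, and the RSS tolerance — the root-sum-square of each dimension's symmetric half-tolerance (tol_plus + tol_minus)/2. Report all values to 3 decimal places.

nominal=-20.010 wc=[-22.288,-17.924] rss=0.921

Stack each dimension's contribution:
  +A: nom +14.300 → Σnom=14.300; wc +0.290/-0.270 → slack +0.290/-0.270; half-tol=0.280, Σhalf²=0.078400
  +B: nom +24.000 → Σnom=38.300; wc +0.378/-0.378 → slack +0.668/-0.648; half-tol=0.378, Σhalf²=0.221284
  -C: nom -30.910 → Σnom=7.390; wc +0.500/-0.500 → slack +1.168/-1.148; half-tol=0.500, Σhalf²=0.471284
  -D: nom -16.100 → Σnom=-8.710; wc +0.308/-0.310 → slack +1.476/-1.458; half-tol=0.309, Σhalf²=0.566765
  +E: nom +11.600 → Σnom=2.890; wc +0.460/-0.480 → slack +1.936/-1.938; half-tol=0.470, Σhalf²=0.787665
  -F: nom -22.900 → Σnom=-20.010; wc +0.150/-0.340 → slack +2.086/-2.278; half-tol=0.245, Σhalf²=0.847690
Nominal = -20.010. Worst-case = [-20.010 - 2.278, -20.010 + 2.086] = [-22.288, -17.924]. RSS = √0.847690 = 0.921.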